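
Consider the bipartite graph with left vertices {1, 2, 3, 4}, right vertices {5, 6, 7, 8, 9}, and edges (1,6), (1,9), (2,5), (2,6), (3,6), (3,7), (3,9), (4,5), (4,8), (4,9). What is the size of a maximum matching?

Step 1: List the neighbors of each left vertex:
  1: 6, 9
  2: 5, 6
  3: 6, 7, 9
  4: 5, 8, 9

Step 2: Greedily match left vertices, then look for augmenting paths:
  Match 1 -- 6
  Match 2 -- 5
  Match 3 -- 7
  Match 4 -- 8
  No augmenting path remains.

Step 3: Verify this is maximum:
  Matching size 4 = min(|L|, |R|) = min(4, 5), which is an upper bound, so this matching is maximum.

Maximum matching: {(1,6), (2,5), (3,7), (4,8)}
Size: 4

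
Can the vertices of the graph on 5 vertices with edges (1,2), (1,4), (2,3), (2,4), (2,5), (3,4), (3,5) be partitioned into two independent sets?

Step 1: Attempt 2-coloring using BFS:
  Start at vertex 1, assign color 0
  Color vertex 2 with color 1 (neighbor of 1)
  Color vertex 4 with color 1 (neighbor of 1)
  Color vertex 3 with color 0 (neighbor of 2)

Step 2: Conflict found! Vertices 2 and 4 are adjacent but have the same color.
This means the graph contains an odd cycle.

The graph is NOT bipartite.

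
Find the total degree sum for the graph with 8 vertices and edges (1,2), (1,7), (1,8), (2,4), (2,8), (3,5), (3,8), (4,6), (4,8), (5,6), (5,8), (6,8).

Step 1: Count edges incident to each vertex:
  deg(1) = 3 (neighbors: 2, 7, 8)
  deg(2) = 3 (neighbors: 1, 4, 8)
  deg(3) = 2 (neighbors: 5, 8)
  deg(4) = 3 (neighbors: 2, 6, 8)
  deg(5) = 3 (neighbors: 3, 6, 8)
  deg(6) = 3 (neighbors: 4, 5, 8)
  deg(7) = 1 (neighbors: 1)
  deg(8) = 6 (neighbors: 1, 2, 3, 4, 5, 6)

Step 2: Sum all degrees:
  3 + 3 + 2 + 3 + 3 + 3 + 1 + 6 = 24

Verification: sum of degrees = 2 * |E| = 2 * 12 = 24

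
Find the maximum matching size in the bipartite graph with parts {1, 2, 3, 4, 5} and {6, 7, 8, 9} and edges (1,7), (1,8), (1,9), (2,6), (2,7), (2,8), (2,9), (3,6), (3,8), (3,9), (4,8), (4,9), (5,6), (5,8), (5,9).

Step 1: List the neighbors of each left vertex:
  1: 7, 8, 9
  2: 6, 7, 8, 9
  3: 6, 8, 9
  4: 8, 9
  5: 6, 8, 9

Step 2: Greedily match left vertices, then look for augmenting paths:
  Match 1 -- 7
  Match 2 -- 6
  Match 3 -- 8
  Match 4 -- 9
  No augmenting path remains.

Step 3: Verify this is maximum:
  Matching size 4 = min(|L|, |R|) = min(5, 4), which is an upper bound, so this matching is maximum.

Maximum matching: {(1,7), (2,6), (3,8), (4,9)}
Size: 4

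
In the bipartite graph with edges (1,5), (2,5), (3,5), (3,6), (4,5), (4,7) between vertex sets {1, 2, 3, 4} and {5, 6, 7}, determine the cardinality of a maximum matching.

Step 1: List the neighbors of each left vertex:
  1: 5
  2: 5
  3: 5, 6
  4: 5, 7

Step 2: Greedily match left vertices, then look for augmenting paths:
  Match 1 -- 5
  Match 3 -- 6
  Match 4 -- 7
  No augmenting path remains.

Step 3: Verify this is maximum:
  Matching size 3 = min(|L|, |R|) = min(4, 3), which is an upper bound, so this matching is maximum.

Maximum matching: {(1,5), (3,6), (4,7)}
Size: 3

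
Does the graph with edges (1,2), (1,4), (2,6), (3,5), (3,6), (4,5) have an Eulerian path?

Step 1: Find the degree of each vertex:
  deg(1) = 2
  deg(2) = 2
  deg(3) = 2
  deg(4) = 2
  deg(5) = 2
  deg(6) = 2

Step 2: Count vertices with odd degree:
  All vertices have even degree (0 odd-degree vertices)

Step 3: Apply Euler's theorem:
  - Eulerian circuit exists iff graph is connected and all vertices have even degree
  - Eulerian path exists iff graph is connected and has 0 or 2 odd-degree vertices

Graph is connected with 0 odd-degree vertices.
Both Eulerian circuit and Eulerian path exist.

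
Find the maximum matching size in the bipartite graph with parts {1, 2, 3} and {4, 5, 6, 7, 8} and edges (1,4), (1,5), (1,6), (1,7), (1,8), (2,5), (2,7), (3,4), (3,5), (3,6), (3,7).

Step 1: List the neighbors of each left vertex:
  1: 4, 5, 6, 7, 8
  2: 5, 7
  3: 4, 5, 6, 7

Step 2: Greedily match left vertices, then look for augmenting paths:
  Match 1 -- 4
  Match 2 -- 5
  Match 3 -- 6
  No augmenting path remains.

Step 3: Verify this is maximum:
  Matching size 3 = min(|L|, |R|) = min(3, 5), which is an upper bound, so this matching is maximum.

Maximum matching: {(1,4), (2,5), (3,6)}
Size: 3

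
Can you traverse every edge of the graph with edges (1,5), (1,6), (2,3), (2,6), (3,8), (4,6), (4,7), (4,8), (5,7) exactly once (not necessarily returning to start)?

Step 1: Find the degree of each vertex:
  deg(1) = 2
  deg(2) = 2
  deg(3) = 2
  deg(4) = 3
  deg(5) = 2
  deg(6) = 3
  deg(7) = 2
  deg(8) = 2

Step 2: Count vertices with odd degree:
  Odd-degree vertices: 4, 6 (2 total)

Step 3: Apply Euler's theorem:
  - Eulerian circuit exists iff graph is connected and all vertices have even degree
  - Eulerian path exists iff graph is connected and has 0 or 2 odd-degree vertices

Graph is connected with exactly 2 odd-degree vertices (4, 6).
Eulerian path exists (starting and ending at the odd-degree vertices), but no Eulerian circuit.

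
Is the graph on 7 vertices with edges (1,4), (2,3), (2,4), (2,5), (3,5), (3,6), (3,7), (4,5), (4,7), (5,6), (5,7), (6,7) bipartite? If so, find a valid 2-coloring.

Step 1: Attempt 2-coloring using BFS:
  Start at vertex 1, assign color 0
  Color vertex 4 with color 1 (neighbor of 1)
  Color vertex 2 with color 0 (neighbor of 4)
  Color vertex 5 with color 0 (neighbor of 4)
  Color vertex 7 with color 0 (neighbor of 4)
  Color vertex 3 with color 1 (neighbor of 2)

Step 2: Conflict found! Vertices 2 and 5 are adjacent but have the same color.
This means the graph contains an odd cycle.

The graph is NOT bipartite.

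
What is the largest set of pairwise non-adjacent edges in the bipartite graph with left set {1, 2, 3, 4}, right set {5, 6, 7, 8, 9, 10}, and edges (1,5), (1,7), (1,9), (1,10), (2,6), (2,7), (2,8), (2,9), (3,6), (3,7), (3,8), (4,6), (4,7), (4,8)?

Step 1: List the neighbors of each left vertex:
  1: 5, 7, 9, 10
  2: 6, 7, 8, 9
  3: 6, 7, 8
  4: 6, 7, 8

Step 2: Greedily match left vertices, then look for augmenting paths:
  Match 1 -- 5
  Match 2 -- 6
  Match 3 -- 7
  Match 4 -- 8
  No augmenting path remains.

Step 3: Verify this is maximum:
  Matching size 4 = min(|L|, |R|) = min(4, 6), which is an upper bound, so this matching is maximum.

Maximum matching: {(1,5), (2,6), (3,7), (4,8)}
Size: 4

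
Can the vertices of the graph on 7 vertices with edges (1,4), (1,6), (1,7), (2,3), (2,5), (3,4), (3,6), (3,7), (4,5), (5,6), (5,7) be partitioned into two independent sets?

Step 1: Attempt 2-coloring using BFS:
  Start at vertex 1, assign color 0
  Color vertex 4 with color 1 (neighbor of 1)
  Color vertex 6 with color 1 (neighbor of 1)
  Color vertex 7 with color 1 (neighbor of 1)
  Color vertex 3 with color 0 (neighbor of 4)
  Color vertex 5 with color 0 (neighbor of 4)
  Color vertex 2 with color 1 (neighbor of 3)

Step 2: 2-coloring succeeded. No conflicts found.
  Set A (color 0): {1, 3, 5}
  Set B (color 1): {2, 4, 6, 7}

The graph is bipartite with partition {1, 3, 5}, {2, 4, 6, 7}.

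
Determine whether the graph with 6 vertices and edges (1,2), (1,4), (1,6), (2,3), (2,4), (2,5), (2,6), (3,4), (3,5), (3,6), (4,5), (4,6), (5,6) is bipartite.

Step 1: Attempt 2-coloring using BFS:
  Start at vertex 1, assign color 0
  Color vertex 2 with color 1 (neighbor of 1)
  Color vertex 4 with color 1 (neighbor of 1)
  Color vertex 6 with color 1 (neighbor of 1)
  Color vertex 3 with color 0 (neighbor of 2)

Step 2: Conflict found! Vertices 2 and 4 are adjacent but have the same color.
This means the graph contains an odd cycle.

The graph is NOT bipartite.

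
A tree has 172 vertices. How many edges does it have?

A tree on n vertices always has exactly n - 1 edges.
For n = 172: edges = 172 - 1 = 171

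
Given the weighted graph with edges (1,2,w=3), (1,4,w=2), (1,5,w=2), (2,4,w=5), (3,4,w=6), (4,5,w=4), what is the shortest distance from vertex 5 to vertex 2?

Step 1: Build adjacency list with weights:
  1: 2(w=3), 4(w=2), 5(w=2)
  2: 1(w=3), 4(w=5)
  3: 4(w=6)
  4: 1(w=2), 2(w=5), 3(w=6), 5(w=4)
  5: 1(w=2), 4(w=4)

Step 2: Apply Dijkstra's algorithm from vertex 5:
  Visit vertex 5 (distance=0)
    Update dist[1] = 2
    Update dist[4] = 4
  Visit vertex 1 (distance=2)
    Update dist[2] = 5
  Visit vertex 4 (distance=4)
    Update dist[3] = 10
  Visit vertex 2 (distance=5)

Step 3: Shortest path: 5 -> 1 -> 2
Total weight: 2 + 3 = 5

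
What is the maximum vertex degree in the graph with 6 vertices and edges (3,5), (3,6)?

Step 1: Count edges incident to each vertex:
  deg(1) = 0 (neighbors: none)
  deg(2) = 0 (neighbors: none)
  deg(3) = 2 (neighbors: 5, 6)
  deg(4) = 0 (neighbors: none)
  deg(5) = 1 (neighbors: 3)
  deg(6) = 1 (neighbors: 3)

Step 2: Find maximum:
  max(0, 0, 2, 0, 1, 1) = 2 (vertex 3)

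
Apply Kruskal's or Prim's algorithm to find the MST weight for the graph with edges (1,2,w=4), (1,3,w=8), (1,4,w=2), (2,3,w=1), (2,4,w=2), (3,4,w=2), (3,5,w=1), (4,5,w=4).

Apply Kruskal's algorithm (sort edges by weight, add if no cycle):

Sorted edges by weight:
  (2,3) w=1
  (3,5) w=1
  (1,4) w=2
  (2,4) w=2
  (3,4) w=2
  (1,2) w=4
  (4,5) w=4
  (1,3) w=8

Add edge (2,3) w=1 -- no cycle. Running total: 1
Add edge (3,5) w=1 -- no cycle. Running total: 2
Add edge (1,4) w=2 -- no cycle. Running total: 4
Add edge (2,4) w=2 -- no cycle. Running total: 6

MST edges: (2,3,w=1), (3,5,w=1), (1,4,w=2), (2,4,w=2)
Total MST weight: 1 + 1 + 2 + 2 = 6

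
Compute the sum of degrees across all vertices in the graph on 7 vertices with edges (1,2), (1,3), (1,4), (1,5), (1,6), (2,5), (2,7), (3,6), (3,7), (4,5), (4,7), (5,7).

Step 1: Count edges incident to each vertex:
  deg(1) = 5 (neighbors: 2, 3, 4, 5, 6)
  deg(2) = 3 (neighbors: 1, 5, 7)
  deg(3) = 3 (neighbors: 1, 6, 7)
  deg(4) = 3 (neighbors: 1, 5, 7)
  deg(5) = 4 (neighbors: 1, 2, 4, 7)
  deg(6) = 2 (neighbors: 1, 3)
  deg(7) = 4 (neighbors: 2, 3, 4, 5)

Step 2: Sum all degrees:
  5 + 3 + 3 + 3 + 4 + 2 + 4 = 24

Verification: sum of degrees = 2 * |E| = 2 * 12 = 24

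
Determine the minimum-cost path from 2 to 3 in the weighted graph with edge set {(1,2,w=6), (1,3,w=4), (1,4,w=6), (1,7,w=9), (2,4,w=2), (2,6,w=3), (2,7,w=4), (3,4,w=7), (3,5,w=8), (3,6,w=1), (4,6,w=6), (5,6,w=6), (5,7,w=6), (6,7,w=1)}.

Step 1: Build adjacency list with weights:
  1: 2(w=6), 3(w=4), 4(w=6), 7(w=9)
  2: 1(w=6), 4(w=2), 6(w=3), 7(w=4)
  3: 1(w=4), 4(w=7), 5(w=8), 6(w=1)
  4: 1(w=6), 2(w=2), 3(w=7), 6(w=6)
  5: 3(w=8), 6(w=6), 7(w=6)
  6: 2(w=3), 3(w=1), 4(w=6), 5(w=6), 7(w=1)
  7: 1(w=9), 2(w=4), 5(w=6), 6(w=1)

Step 2: Apply Dijkstra's algorithm from vertex 2:
  Visit vertex 2 (distance=0)
    Update dist[1] = 6
    Update dist[4] = 2
    Update dist[6] = 3
    Update dist[7] = 4
  Visit vertex 4 (distance=2)
    Update dist[3] = 9
  Visit vertex 6 (distance=3)
    Update dist[3] = 4
    Update dist[5] = 9
  Visit vertex 3 (distance=4)

Step 3: Shortest path: 2 -> 6 -> 3
Total weight: 3 + 1 = 4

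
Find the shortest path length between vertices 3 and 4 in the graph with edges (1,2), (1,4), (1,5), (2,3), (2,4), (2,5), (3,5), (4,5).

Step 1: Build adjacency list:
  1: 2, 4, 5
  2: 1, 3, 4, 5
  3: 2, 5
  4: 1, 2, 5
  5: 1, 2, 3, 4

Step 2: BFS from vertex 3 to find shortest path to 4:
  vertex 2 reached at distance 1
  vertex 5 reached at distance 1
  vertex 1 reached at distance 2
  vertex 4 reached at distance 2

Step 3: Shortest path: 3 -> 2 -> 4
Path length: 2 edges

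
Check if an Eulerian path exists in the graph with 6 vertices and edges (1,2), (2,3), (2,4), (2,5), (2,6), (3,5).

Step 1: Find the degree of each vertex:
  deg(1) = 1
  deg(2) = 5
  deg(3) = 2
  deg(4) = 1
  deg(5) = 2
  deg(6) = 1

Step 2: Count vertices with odd degree:
  Odd-degree vertices: 1, 2, 4, 6 (4 total)

Step 3: Apply Euler's theorem:
  - Eulerian circuit exists iff graph is connected and all vertices have even degree
  - Eulerian path exists iff graph is connected and has 0 or 2 odd-degree vertices

Graph has 4 odd-degree vertices (need 0 or 2).
Neither Eulerian path nor Eulerian circuit exists.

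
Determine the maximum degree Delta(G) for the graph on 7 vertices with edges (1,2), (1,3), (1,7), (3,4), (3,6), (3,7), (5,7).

Step 1: Count edges incident to each vertex:
  deg(1) = 3 (neighbors: 2, 3, 7)
  deg(2) = 1 (neighbors: 1)
  deg(3) = 4 (neighbors: 1, 4, 6, 7)
  deg(4) = 1 (neighbors: 3)
  deg(5) = 1 (neighbors: 7)
  deg(6) = 1 (neighbors: 3)
  deg(7) = 3 (neighbors: 1, 3, 5)

Step 2: Find maximum:
  max(3, 1, 4, 1, 1, 1, 3) = 4 (vertex 3)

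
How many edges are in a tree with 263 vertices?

A tree on n vertices always has exactly n - 1 edges.
For n = 263: edges = 263 - 1 = 262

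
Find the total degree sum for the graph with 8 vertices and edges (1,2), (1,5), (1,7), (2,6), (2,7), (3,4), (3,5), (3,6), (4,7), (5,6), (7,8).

Step 1: Count edges incident to each vertex:
  deg(1) = 3 (neighbors: 2, 5, 7)
  deg(2) = 3 (neighbors: 1, 6, 7)
  deg(3) = 3 (neighbors: 4, 5, 6)
  deg(4) = 2 (neighbors: 3, 7)
  deg(5) = 3 (neighbors: 1, 3, 6)
  deg(6) = 3 (neighbors: 2, 3, 5)
  deg(7) = 4 (neighbors: 1, 2, 4, 8)
  deg(8) = 1 (neighbors: 7)

Step 2: Sum all degrees:
  3 + 3 + 3 + 2 + 3 + 3 + 4 + 1 = 22

Verification: sum of degrees = 2 * |E| = 2 * 11 = 22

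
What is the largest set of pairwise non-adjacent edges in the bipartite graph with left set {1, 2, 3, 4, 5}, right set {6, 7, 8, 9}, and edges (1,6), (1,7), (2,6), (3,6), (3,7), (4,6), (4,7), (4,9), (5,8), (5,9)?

Step 1: List the neighbors of each left vertex:
  1: 6, 7
  2: 6
  3: 6, 7
  4: 6, 7, 9
  5: 8, 9

Step 2: Greedily match left vertices, then look for augmenting paths:
  Match 1 -- 6
  Match 3 -- 7
  Match 4 -- 9
  Match 5 -- 8
  No augmenting path remains.

Step 3: Verify this is maximum:
  Matching size 4 = min(|L|, |R|) = min(5, 4), which is an upper bound, so this matching is maximum.

Maximum matching: {(1,6), (3,7), (4,9), (5,8)}
Size: 4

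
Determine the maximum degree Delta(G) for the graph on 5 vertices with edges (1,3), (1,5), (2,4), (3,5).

Step 1: Count edges incident to each vertex:
  deg(1) = 2 (neighbors: 3, 5)
  deg(2) = 1 (neighbors: 4)
  deg(3) = 2 (neighbors: 1, 5)
  deg(4) = 1 (neighbors: 2)
  deg(5) = 2 (neighbors: 1, 3)

Step 2: Find maximum:
  max(2, 1, 2, 1, 2) = 2 (vertex 1)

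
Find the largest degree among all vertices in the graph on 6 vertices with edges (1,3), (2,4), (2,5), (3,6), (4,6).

Step 1: Count edges incident to each vertex:
  deg(1) = 1 (neighbors: 3)
  deg(2) = 2 (neighbors: 4, 5)
  deg(3) = 2 (neighbors: 1, 6)
  deg(4) = 2 (neighbors: 2, 6)
  deg(5) = 1 (neighbors: 2)
  deg(6) = 2 (neighbors: 3, 4)

Step 2: Find maximum:
  max(1, 2, 2, 2, 1, 2) = 2 (vertex 2)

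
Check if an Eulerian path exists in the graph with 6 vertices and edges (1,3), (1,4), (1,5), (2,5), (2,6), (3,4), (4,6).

Step 1: Find the degree of each vertex:
  deg(1) = 3
  deg(2) = 2
  deg(3) = 2
  deg(4) = 3
  deg(5) = 2
  deg(6) = 2

Step 2: Count vertices with odd degree:
  Odd-degree vertices: 1, 4 (2 total)

Step 3: Apply Euler's theorem:
  - Eulerian circuit exists iff graph is connected and all vertices have even degree
  - Eulerian path exists iff graph is connected and has 0 or 2 odd-degree vertices

Graph is connected with exactly 2 odd-degree vertices (1, 4).
Eulerian path exists (starting and ending at the odd-degree vertices), but no Eulerian circuit.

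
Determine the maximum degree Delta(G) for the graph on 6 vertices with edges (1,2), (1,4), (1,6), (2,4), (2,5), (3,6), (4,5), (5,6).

Step 1: Count edges incident to each vertex:
  deg(1) = 3 (neighbors: 2, 4, 6)
  deg(2) = 3 (neighbors: 1, 4, 5)
  deg(3) = 1 (neighbors: 6)
  deg(4) = 3 (neighbors: 1, 2, 5)
  deg(5) = 3 (neighbors: 2, 4, 6)
  deg(6) = 3 (neighbors: 1, 3, 5)

Step 2: Find maximum:
  max(3, 3, 1, 3, 3, 3) = 3 (vertex 1)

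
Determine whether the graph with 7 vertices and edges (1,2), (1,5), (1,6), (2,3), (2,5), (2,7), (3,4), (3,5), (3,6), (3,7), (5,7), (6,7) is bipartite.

Step 1: Attempt 2-coloring using BFS:
  Start at vertex 1, assign color 0
  Color vertex 2 with color 1 (neighbor of 1)
  Color vertex 5 with color 1 (neighbor of 1)
  Color vertex 6 with color 1 (neighbor of 1)
  Color vertex 3 with color 0 (neighbor of 2)

Step 2: Conflict found! Vertices 2 and 5 are adjacent but have the same color.
This means the graph contains an odd cycle.

The graph is NOT bipartite.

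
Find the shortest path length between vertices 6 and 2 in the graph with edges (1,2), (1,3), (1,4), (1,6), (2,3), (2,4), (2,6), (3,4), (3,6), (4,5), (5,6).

Step 1: Build adjacency list:
  1: 2, 3, 4, 6
  2: 1, 3, 4, 6
  3: 1, 2, 4, 6
  4: 1, 2, 3, 5
  5: 4, 6
  6: 1, 2, 3, 5

Step 2: BFS from vertex 6 to find shortest path to 2:
  vertex 1 reached at distance 1
  vertex 2 reached at distance 1

Step 3: Shortest path: 6 -> 2
Path length: 1 edge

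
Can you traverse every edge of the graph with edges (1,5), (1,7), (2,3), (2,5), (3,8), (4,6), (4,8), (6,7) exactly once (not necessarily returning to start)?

Step 1: Find the degree of each vertex:
  deg(1) = 2
  deg(2) = 2
  deg(3) = 2
  deg(4) = 2
  deg(5) = 2
  deg(6) = 2
  deg(7) = 2
  deg(8) = 2

Step 2: Count vertices with odd degree:
  All vertices have even degree (0 odd-degree vertices)

Step 3: Apply Euler's theorem:
  - Eulerian circuit exists iff graph is connected and all vertices have even degree
  - Eulerian path exists iff graph is connected and has 0 or 2 odd-degree vertices

Graph is connected with 0 odd-degree vertices.
Both Eulerian circuit and Eulerian path exist.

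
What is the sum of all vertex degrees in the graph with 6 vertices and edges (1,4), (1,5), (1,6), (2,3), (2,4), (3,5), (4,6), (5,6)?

Step 1: Count edges incident to each vertex:
  deg(1) = 3 (neighbors: 4, 5, 6)
  deg(2) = 2 (neighbors: 3, 4)
  deg(3) = 2 (neighbors: 2, 5)
  deg(4) = 3 (neighbors: 1, 2, 6)
  deg(5) = 3 (neighbors: 1, 3, 6)
  deg(6) = 3 (neighbors: 1, 4, 5)

Step 2: Sum all degrees:
  3 + 2 + 2 + 3 + 3 + 3 = 16

Verification: sum of degrees = 2 * |E| = 2 * 8 = 16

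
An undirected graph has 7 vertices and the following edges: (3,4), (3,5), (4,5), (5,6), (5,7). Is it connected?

Step 1: Build adjacency list from edges:
  1: (none)
  2: (none)
  3: 4, 5
  4: 3, 5
  5: 3, 4, 6, 7
  6: 5
  7: 5

Step 2: Run BFS/DFS from vertex 1:
  Visited: {1}
  Reached 1 of 7 vertices

Step 3: Only 1 of 7 vertices reached. Graph is disconnected.
Connected components: {1}, {2}, {3, 4, 5, 6, 7}
Answer: No, the graph is not connected (3 components).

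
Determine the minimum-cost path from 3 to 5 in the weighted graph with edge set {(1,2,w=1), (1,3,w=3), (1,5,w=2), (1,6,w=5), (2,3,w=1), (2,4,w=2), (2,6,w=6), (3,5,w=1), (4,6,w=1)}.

Step 1: Build adjacency list with weights:
  1: 2(w=1), 3(w=3), 5(w=2), 6(w=5)
  2: 1(w=1), 3(w=1), 4(w=2), 6(w=6)
  3: 1(w=3), 2(w=1), 5(w=1)
  4: 2(w=2), 6(w=1)
  5: 1(w=2), 3(w=1)
  6: 1(w=5), 2(w=6), 4(w=1)

Step 2: Apply Dijkstra's algorithm from vertex 3:
  Visit vertex 3 (distance=0)
    Update dist[1] = 3
    Update dist[2] = 1
    Update dist[5] = 1
  Visit vertex 2 (distance=1)
    Update dist[1] = 2
    Update dist[4] = 3
    Update dist[6] = 7
  Visit vertex 5 (distance=1)

Step 3: Shortest path: 3 -> 5
Total weight: 1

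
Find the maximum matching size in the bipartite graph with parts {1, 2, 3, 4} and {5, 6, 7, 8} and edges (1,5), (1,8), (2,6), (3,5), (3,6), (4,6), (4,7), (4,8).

Step 1: List the neighbors of each left vertex:
  1: 5, 8
  2: 6
  3: 5, 6
  4: 6, 7, 8

Step 2: Greedily match left vertices, then look for augmenting paths:
  Match 1 -- 8
  Match 2 -- 6
  Match 3 -- 5
  Match 4 -- 7
  No augmenting path remains.

Step 3: Verify this is maximum:
  Matching size 4 = min(|L|, |R|) = min(4, 4), which is an upper bound, so this matching is maximum.

Maximum matching: {(1,8), (2,6), (3,5), (4,7)}
Size: 4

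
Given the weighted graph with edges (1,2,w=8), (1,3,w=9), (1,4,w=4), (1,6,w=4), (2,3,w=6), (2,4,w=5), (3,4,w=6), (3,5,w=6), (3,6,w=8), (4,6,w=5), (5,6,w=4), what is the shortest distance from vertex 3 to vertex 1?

Step 1: Build adjacency list with weights:
  1: 2(w=8), 3(w=9), 4(w=4), 6(w=4)
  2: 1(w=8), 3(w=6), 4(w=5)
  3: 1(w=9), 2(w=6), 4(w=6), 5(w=6), 6(w=8)
  4: 1(w=4), 2(w=5), 3(w=6), 6(w=5)
  5: 3(w=6), 6(w=4)
  6: 1(w=4), 3(w=8), 4(w=5), 5(w=4)

Step 2: Apply Dijkstra's algorithm from vertex 3:
  Visit vertex 3 (distance=0)
    Update dist[1] = 9
    Update dist[2] = 6
    Update dist[4] = 6
    Update dist[5] = 6
    Update dist[6] = 8
  Visit vertex 2 (distance=6)
  Visit vertex 4 (distance=6)
  Visit vertex 5 (distance=6)
  Visit vertex 6 (distance=8)
  Visit vertex 1 (distance=9)

Step 3: Shortest path: 3 -> 1
Total weight: 9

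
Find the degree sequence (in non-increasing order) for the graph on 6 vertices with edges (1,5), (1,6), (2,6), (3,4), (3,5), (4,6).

Step 1: Count edges incident to each vertex:
  deg(1) = 2 (neighbors: 5, 6)
  deg(2) = 1 (neighbors: 6)
  deg(3) = 2 (neighbors: 4, 5)
  deg(4) = 2 (neighbors: 3, 6)
  deg(5) = 2 (neighbors: 1, 3)
  deg(6) = 3 (neighbors: 1, 2, 4)

Step 2: Sort degrees in non-increasing order:
  Degrees: [2, 1, 2, 2, 2, 3] -> sorted: [3, 2, 2, 2, 2, 1]

Degree sequence: [3, 2, 2, 2, 2, 1]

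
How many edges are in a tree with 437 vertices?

A tree on n vertices always has exactly n - 1 edges.
For n = 437: edges = 437 - 1 = 436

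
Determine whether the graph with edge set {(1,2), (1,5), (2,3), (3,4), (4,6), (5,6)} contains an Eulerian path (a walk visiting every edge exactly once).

Step 1: Find the degree of each vertex:
  deg(1) = 2
  deg(2) = 2
  deg(3) = 2
  deg(4) = 2
  deg(5) = 2
  deg(6) = 2

Step 2: Count vertices with odd degree:
  All vertices have even degree (0 odd-degree vertices)

Step 3: Apply Euler's theorem:
  - Eulerian circuit exists iff graph is connected and all vertices have even degree
  - Eulerian path exists iff graph is connected and has 0 or 2 odd-degree vertices

Graph is connected with 0 odd-degree vertices.
Both Eulerian circuit and Eulerian path exist.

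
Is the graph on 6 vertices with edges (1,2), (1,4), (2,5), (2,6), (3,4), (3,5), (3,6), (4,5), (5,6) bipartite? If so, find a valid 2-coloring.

Step 1: Attempt 2-coloring using BFS:
  Start at vertex 1, assign color 0
  Color vertex 2 with color 1 (neighbor of 1)
  Color vertex 4 with color 1 (neighbor of 1)
  Color vertex 5 with color 0 (neighbor of 2)
  Color vertex 6 with color 0 (neighbor of 2)
  Color vertex 3 with color 0 (neighbor of 4)

Step 2: Conflict found! Vertices 5 and 3 are adjacent but have the same color.
This means the graph contains an odd cycle.

The graph is NOT bipartite.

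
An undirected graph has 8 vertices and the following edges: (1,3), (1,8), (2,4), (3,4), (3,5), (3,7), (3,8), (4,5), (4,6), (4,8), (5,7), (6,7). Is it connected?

Step 1: Build adjacency list from edges:
  1: 3, 8
  2: 4
  3: 1, 4, 5, 7, 8
  4: 2, 3, 5, 6, 8
  5: 3, 4, 7
  6: 4, 7
  7: 3, 5, 6
  8: 1, 3, 4

Step 2: Run BFS/DFS from vertex 1:
  Visited: {1, 3, 8, 4, 5, 7, 2, 6}
  Reached 8 of 8 vertices

Step 3: All 8 vertices reached from vertex 1, so the graph is connected.
Answer: Yes, the graph is connected.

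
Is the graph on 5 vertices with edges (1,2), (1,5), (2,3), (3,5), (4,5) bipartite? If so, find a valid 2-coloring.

Step 1: Attempt 2-coloring using BFS:
  Start at vertex 1, assign color 0
  Color vertex 2 with color 1 (neighbor of 1)
  Color vertex 5 with color 1 (neighbor of 1)
  Color vertex 3 with color 0 (neighbor of 2)
  Color vertex 4 with color 0 (neighbor of 5)

Step 2: 2-coloring succeeded. No conflicts found.
  Set A (color 0): {1, 3, 4}
  Set B (color 1): {2, 5}

The graph is bipartite with partition {1, 3, 4}, {2, 5}.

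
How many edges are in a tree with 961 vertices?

A tree on n vertices always has exactly n - 1 edges.
For n = 961: edges = 961 - 1 = 960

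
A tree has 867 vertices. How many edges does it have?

A tree on n vertices always has exactly n - 1 edges.
For n = 867: edges = 867 - 1 = 866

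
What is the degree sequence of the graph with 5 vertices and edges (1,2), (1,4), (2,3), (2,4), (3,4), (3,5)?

Step 1: Count edges incident to each vertex:
  deg(1) = 2 (neighbors: 2, 4)
  deg(2) = 3 (neighbors: 1, 3, 4)
  deg(3) = 3 (neighbors: 2, 4, 5)
  deg(4) = 3 (neighbors: 1, 2, 3)
  deg(5) = 1 (neighbors: 3)

Step 2: Sort degrees in non-increasing order:
  Degrees: [2, 3, 3, 3, 1] -> sorted: [3, 3, 3, 2, 1]

Degree sequence: [3, 3, 3, 2, 1]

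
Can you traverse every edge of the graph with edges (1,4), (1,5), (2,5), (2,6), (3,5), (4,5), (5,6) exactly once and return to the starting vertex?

Step 1: Find the degree of each vertex:
  deg(1) = 2
  deg(2) = 2
  deg(3) = 1
  deg(4) = 2
  deg(5) = 5
  deg(6) = 2

Step 2: Count vertices with odd degree:
  Odd-degree vertices: 3, 5 (2 total)

Step 3: Apply Euler's theorem:
  - Eulerian circuit exists iff graph is connected and all vertices have even degree
  - Eulerian path exists iff graph is connected and has 0 or 2 odd-degree vertices

Graph is connected with exactly 2 odd-degree vertices (3, 5).
Eulerian path exists (starting and ending at the odd-degree vertices), but no Eulerian circuit.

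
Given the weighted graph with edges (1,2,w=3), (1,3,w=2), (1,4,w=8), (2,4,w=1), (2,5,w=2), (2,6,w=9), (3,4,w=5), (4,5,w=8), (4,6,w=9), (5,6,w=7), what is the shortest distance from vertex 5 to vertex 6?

Step 1: Build adjacency list with weights:
  1: 2(w=3), 3(w=2), 4(w=8)
  2: 1(w=3), 4(w=1), 5(w=2), 6(w=9)
  3: 1(w=2), 4(w=5)
  4: 1(w=8), 2(w=1), 3(w=5), 5(w=8), 6(w=9)
  5: 2(w=2), 4(w=8), 6(w=7)
  6: 2(w=9), 4(w=9), 5(w=7)

Step 2: Apply Dijkstra's algorithm from vertex 5:
  Visit vertex 5 (distance=0)
    Update dist[2] = 2
    Update dist[4] = 8
    Update dist[6] = 7
  Visit vertex 2 (distance=2)
    Update dist[1] = 5
    Update dist[4] = 3
  Visit vertex 4 (distance=3)
    Update dist[3] = 8
  Visit vertex 1 (distance=5)
    Update dist[3] = 7
  Visit vertex 3 (distance=7)
  Visit vertex 6 (distance=7)

Step 3: Shortest path: 5 -> 6
Total weight: 7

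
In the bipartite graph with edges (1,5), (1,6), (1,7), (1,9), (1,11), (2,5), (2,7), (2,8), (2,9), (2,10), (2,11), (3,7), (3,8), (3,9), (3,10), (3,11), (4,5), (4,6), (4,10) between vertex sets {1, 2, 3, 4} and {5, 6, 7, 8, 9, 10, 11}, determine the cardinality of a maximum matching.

Step 1: List the neighbors of each left vertex:
  1: 5, 6, 7, 9, 11
  2: 5, 7, 8, 9, 10, 11
  3: 7, 8, 9, 10, 11
  4: 5, 6, 10

Step 2: Greedily match left vertices, then look for augmenting paths:
  Match 1 -- 5
  Match 2 -- 7
  Match 3 -- 8
  Match 4 -- 6
  No augmenting path remains.

Step 3: Verify this is maximum:
  Matching size 4 = min(|L|, |R|) = min(4, 7), which is an upper bound, so this matching is maximum.

Maximum matching: {(1,5), (2,7), (3,8), (4,6)}
Size: 4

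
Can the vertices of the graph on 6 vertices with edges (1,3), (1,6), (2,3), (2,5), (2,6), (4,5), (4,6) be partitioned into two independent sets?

Step 1: Attempt 2-coloring using BFS:
  Start at vertex 1, assign color 0
  Color vertex 3 with color 1 (neighbor of 1)
  Color vertex 6 with color 1 (neighbor of 1)
  Color vertex 2 with color 0 (neighbor of 3)
  Color vertex 4 with color 0 (neighbor of 6)
  Color vertex 5 with color 1 (neighbor of 2)

Step 2: 2-coloring succeeded. No conflicts found.
  Set A (color 0): {1, 2, 4}
  Set B (color 1): {3, 5, 6}

The graph is bipartite with partition {1, 2, 4}, {3, 5, 6}.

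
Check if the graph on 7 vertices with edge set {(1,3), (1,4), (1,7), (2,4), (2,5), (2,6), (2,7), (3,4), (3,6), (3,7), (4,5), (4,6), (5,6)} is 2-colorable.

Step 1: Attempt 2-coloring using BFS:
  Start at vertex 1, assign color 0
  Color vertex 3 with color 1 (neighbor of 1)
  Color vertex 4 with color 1 (neighbor of 1)
  Color vertex 7 with color 1 (neighbor of 1)

Step 2: Conflict found! Vertices 3 and 4 are adjacent but have the same color.
This means the graph contains an odd cycle.

The graph is NOT bipartite.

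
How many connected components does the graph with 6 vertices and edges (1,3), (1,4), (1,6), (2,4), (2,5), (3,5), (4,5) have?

Step 1: Build adjacency list from edges:
  1: 3, 4, 6
  2: 4, 5
  3: 1, 5
  4: 1, 2, 5
  5: 2, 3, 4
  6: 1

Step 2: Run BFS/DFS from vertex 1:
  Visited: {1, 3, 4, 6, 5, 2}
  Reached 6 of 6 vertices

Step 3: All 6 vertices reached from vertex 1, so the graph is connected.
Number of connected components: 1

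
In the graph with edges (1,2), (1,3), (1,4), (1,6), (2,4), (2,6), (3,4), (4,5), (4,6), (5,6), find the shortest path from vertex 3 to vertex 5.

Step 1: Build adjacency list:
  1: 2, 3, 4, 6
  2: 1, 4, 6
  3: 1, 4
  4: 1, 2, 3, 5, 6
  5: 4, 6
  6: 1, 2, 4, 5

Step 2: BFS from vertex 3 to find shortest path to 5:
  vertex 1 reached at distance 1
  vertex 4 reached at distance 1
  vertex 2 reached at distance 2
  vertex 6 reached at distance 2
  vertex 5 reached at distance 2

Step 3: Shortest path: 3 -> 4 -> 5
Path length: 2 edges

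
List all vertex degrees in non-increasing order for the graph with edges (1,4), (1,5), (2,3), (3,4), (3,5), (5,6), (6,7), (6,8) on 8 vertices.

Step 1: Count edges incident to each vertex:
  deg(1) = 2 (neighbors: 4, 5)
  deg(2) = 1 (neighbors: 3)
  deg(3) = 3 (neighbors: 2, 4, 5)
  deg(4) = 2 (neighbors: 1, 3)
  deg(5) = 3 (neighbors: 1, 3, 6)
  deg(6) = 3 (neighbors: 5, 7, 8)
  deg(7) = 1 (neighbors: 6)
  deg(8) = 1 (neighbors: 6)

Step 2: Sort degrees in non-increasing order:
  Degrees: [2, 1, 3, 2, 3, 3, 1, 1] -> sorted: [3, 3, 3, 2, 2, 1, 1, 1]

Degree sequence: [3, 3, 3, 2, 2, 1, 1, 1]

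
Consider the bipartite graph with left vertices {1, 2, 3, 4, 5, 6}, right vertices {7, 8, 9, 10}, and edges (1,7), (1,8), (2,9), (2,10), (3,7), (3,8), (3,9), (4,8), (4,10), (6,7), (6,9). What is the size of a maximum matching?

Step 1: List the neighbors of each left vertex:
  1: 7, 8
  2: 9, 10
  3: 7, 8, 9
  4: 8, 10
  5: (none)
  6: 7, 9

Step 2: Greedily match left vertices, then look for augmenting paths:
  Match 1 -- 7
  Match 2 -- 9
  Match 3 -- 8
  Match 4 -- 10
  No augmenting path remains.

Step 3: Verify this is maximum:
  Matching size 4 = min(|L|, |R|) = min(6, 4), which is an upper bound, so this matching is maximum.

Maximum matching: {(1,7), (2,9), (3,8), (4,10)}
Size: 4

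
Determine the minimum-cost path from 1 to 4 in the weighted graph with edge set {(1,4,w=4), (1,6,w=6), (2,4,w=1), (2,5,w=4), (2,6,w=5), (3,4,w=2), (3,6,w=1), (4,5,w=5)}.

Step 1: Build adjacency list with weights:
  1: 4(w=4), 6(w=6)
  2: 4(w=1), 5(w=4), 6(w=5)
  3: 4(w=2), 6(w=1)
  4: 1(w=4), 2(w=1), 3(w=2), 5(w=5)
  5: 2(w=4), 4(w=5)
  6: 1(w=6), 2(w=5), 3(w=1)

Step 2: Apply Dijkstra's algorithm from vertex 1:
  Visit vertex 1 (distance=0)
    Update dist[4] = 4
    Update dist[6] = 6
  Visit vertex 4 (distance=4)
    Update dist[2] = 5
    Update dist[3] = 6
    Update dist[5] = 9

Step 3: Shortest path: 1 -> 4
Total weight: 4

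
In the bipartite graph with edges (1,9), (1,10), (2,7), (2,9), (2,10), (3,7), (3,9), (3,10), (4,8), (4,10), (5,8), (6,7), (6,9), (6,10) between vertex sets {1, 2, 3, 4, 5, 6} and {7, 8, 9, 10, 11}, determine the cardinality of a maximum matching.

Step 1: List the neighbors of each left vertex:
  1: 9, 10
  2: 7, 9, 10
  3: 7, 9, 10
  4: 8, 10
  5: 8
  6: 7, 9, 10

Step 2: Greedily match left vertices, then look for augmenting paths:
  Match 1 -- 9
  Match 2 -- 7
  Match 3 -- 10
  Match 4 -- 8
  No augmenting path remains.

Step 3: Verify this is maximum:
  Matching has size 4. The vertex set {7, 8, 9, 10} covers every edge and has size 4; any matching has at most one edge per cover vertex, so 4 is maximum (König's theorem).

Maximum matching: {(1,9), (2,7), (3,10), (4,8)}
Size: 4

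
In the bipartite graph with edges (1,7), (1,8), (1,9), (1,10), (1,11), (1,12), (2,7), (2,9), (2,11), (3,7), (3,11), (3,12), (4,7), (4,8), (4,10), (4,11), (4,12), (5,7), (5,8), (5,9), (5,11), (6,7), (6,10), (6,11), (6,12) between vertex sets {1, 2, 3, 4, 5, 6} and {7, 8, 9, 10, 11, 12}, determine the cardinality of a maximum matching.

Step 1: List the neighbors of each left vertex:
  1: 7, 8, 9, 10, 11, 12
  2: 7, 9, 11
  3: 7, 11, 12
  4: 7, 8, 10, 11, 12
  5: 7, 8, 9, 11
  6: 7, 10, 11, 12

Step 2: Greedily match left vertices, then look for augmenting paths:
  Match 1 -- 12
  Match 2 -- 9
  Match 3 -- 11
  Match 4 -- 8
  Match 5 -- 7
  Match 6 -- 10
  No augmenting path remains.

Step 3: Verify this is maximum:
  Matching size 6 = min(|L|, |R|) = min(6, 6), which is an upper bound, so this matching is maximum.

Maximum matching: {(1,12), (2,9), (3,11), (4,8), (5,7), (6,10)}
Size: 6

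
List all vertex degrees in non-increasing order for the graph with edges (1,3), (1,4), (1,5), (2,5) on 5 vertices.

Step 1: Count edges incident to each vertex:
  deg(1) = 3 (neighbors: 3, 4, 5)
  deg(2) = 1 (neighbors: 5)
  deg(3) = 1 (neighbors: 1)
  deg(4) = 1 (neighbors: 1)
  deg(5) = 2 (neighbors: 1, 2)

Step 2: Sort degrees in non-increasing order:
  Degrees: [3, 1, 1, 1, 2] -> sorted: [3, 2, 1, 1, 1]

Degree sequence: [3, 2, 1, 1, 1]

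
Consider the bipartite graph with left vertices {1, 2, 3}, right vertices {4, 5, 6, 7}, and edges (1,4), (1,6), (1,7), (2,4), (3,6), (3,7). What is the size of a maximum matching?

Step 1: List the neighbors of each left vertex:
  1: 4, 6, 7
  2: 4
  3: 6, 7

Step 2: Greedily match left vertices, then look for augmenting paths:
  Match 1 -- 7
  Match 2 -- 4
  Match 3 -- 6
  No augmenting path remains.

Step 3: Verify this is maximum:
  Matching size 3 = min(|L|, |R|) = min(3, 4), which is an upper bound, so this matching is maximum.

Maximum matching: {(1,7), (2,4), (3,6)}
Size: 3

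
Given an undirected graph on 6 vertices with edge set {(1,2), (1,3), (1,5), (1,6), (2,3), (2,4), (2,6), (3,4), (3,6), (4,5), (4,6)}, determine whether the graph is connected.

Step 1: Build adjacency list from edges:
  1: 2, 3, 5, 6
  2: 1, 3, 4, 6
  3: 1, 2, 4, 6
  4: 2, 3, 5, 6
  5: 1, 4
  6: 1, 2, 3, 4

Step 2: Run BFS/DFS from vertex 1:
  Visited: {1, 2, 3, 5, 6, 4}
  Reached 6 of 6 vertices

Step 3: All 6 vertices reached from vertex 1, so the graph is connected.
Answer: Yes, the graph is connected.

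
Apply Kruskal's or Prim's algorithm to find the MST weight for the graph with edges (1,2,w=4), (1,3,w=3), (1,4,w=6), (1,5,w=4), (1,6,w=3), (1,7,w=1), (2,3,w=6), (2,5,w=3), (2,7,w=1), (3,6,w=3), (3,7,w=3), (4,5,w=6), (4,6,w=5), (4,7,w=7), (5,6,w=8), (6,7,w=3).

Apply Kruskal's algorithm (sort edges by weight, add if no cycle):

Sorted edges by weight:
  (1,7) w=1
  (2,7) w=1
  (1,6) w=3
  (1,3) w=3
  (2,5) w=3
  (3,7) w=3
  (3,6) w=3
  (6,7) w=3
  (1,2) w=4
  (1,5) w=4
  (4,6) w=5
  (1,4) w=6
  (2,3) w=6
  (4,5) w=6
  (4,7) w=7
  (5,6) w=8

Add edge (1,7) w=1 -- no cycle. Running total: 1
Add edge (2,7) w=1 -- no cycle. Running total: 2
Add edge (1,6) w=3 -- no cycle. Running total: 5
Add edge (1,3) w=3 -- no cycle. Running total: 8
Add edge (2,5) w=3 -- no cycle. Running total: 11
Skip edge (3,7) w=3 -- would create cycle
Skip edge (3,6) w=3 -- would create cycle
Skip edge (6,7) w=3 -- would create cycle
Skip edge (1,2) w=4 -- would create cycle
Skip edge (1,5) w=4 -- would create cycle
Add edge (4,6) w=5 -- no cycle. Running total: 16

MST edges: (1,7,w=1), (2,7,w=1), (1,6,w=3), (1,3,w=3), (2,5,w=3), (4,6,w=5)
Total MST weight: 1 + 1 + 3 + 3 + 3 + 5 = 16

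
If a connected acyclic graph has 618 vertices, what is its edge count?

A tree on n vertices always has exactly n - 1 edges.
For n = 618: edges = 618 - 1 = 617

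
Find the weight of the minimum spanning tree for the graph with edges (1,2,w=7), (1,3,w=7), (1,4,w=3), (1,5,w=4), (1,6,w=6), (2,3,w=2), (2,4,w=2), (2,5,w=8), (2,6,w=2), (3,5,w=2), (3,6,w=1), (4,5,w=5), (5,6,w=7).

Apply Kruskal's algorithm (sort edges by weight, add if no cycle):

Sorted edges by weight:
  (3,6) w=1
  (2,3) w=2
  (2,4) w=2
  (2,6) w=2
  (3,5) w=2
  (1,4) w=3
  (1,5) w=4
  (4,5) w=5
  (1,6) w=6
  (1,2) w=7
  (1,3) w=7
  (5,6) w=7
  (2,5) w=8

Add edge (3,6) w=1 -- no cycle. Running total: 1
Add edge (2,3) w=2 -- no cycle. Running total: 3
Add edge (2,4) w=2 -- no cycle. Running total: 5
Skip edge (2,6) w=2 -- would create cycle
Add edge (3,5) w=2 -- no cycle. Running total: 7
Add edge (1,4) w=3 -- no cycle. Running total: 10

MST edges: (3,6,w=1), (2,3,w=2), (2,4,w=2), (3,5,w=2), (1,4,w=3)
Total MST weight: 1 + 2 + 2 + 2 + 3 = 10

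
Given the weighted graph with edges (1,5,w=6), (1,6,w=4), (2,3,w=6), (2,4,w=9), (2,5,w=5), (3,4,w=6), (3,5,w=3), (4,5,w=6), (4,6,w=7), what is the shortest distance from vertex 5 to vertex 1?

Step 1: Build adjacency list with weights:
  1: 5(w=6), 6(w=4)
  2: 3(w=6), 4(w=9), 5(w=5)
  3: 2(w=6), 4(w=6), 5(w=3)
  4: 2(w=9), 3(w=6), 5(w=6), 6(w=7)
  5: 1(w=6), 2(w=5), 3(w=3), 4(w=6)
  6: 1(w=4), 4(w=7)

Step 2: Apply Dijkstra's algorithm from vertex 5:
  Visit vertex 5 (distance=0)
    Update dist[1] = 6
    Update dist[2] = 5
    Update dist[3] = 3
    Update dist[4] = 6
  Visit vertex 3 (distance=3)
  Visit vertex 2 (distance=5)
  Visit vertex 1 (distance=6)
    Update dist[6] = 10

Step 3: Shortest path: 5 -> 1
Total weight: 6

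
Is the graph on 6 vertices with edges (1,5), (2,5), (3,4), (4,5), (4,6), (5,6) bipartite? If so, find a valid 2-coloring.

Step 1: Attempt 2-coloring using BFS:
  Start at vertex 1, assign color 0
  Color vertex 5 with color 1 (neighbor of 1)
  Color vertex 2 with color 0 (neighbor of 5)
  Color vertex 4 with color 0 (neighbor of 5)
  Color vertex 6 with color 0 (neighbor of 5)
  Color vertex 3 with color 1 (neighbor of 4)

Step 2: Conflict found! Vertices 4 and 6 are adjacent but have the same color.
This means the graph contains an odd cycle.

The graph is NOT bipartite.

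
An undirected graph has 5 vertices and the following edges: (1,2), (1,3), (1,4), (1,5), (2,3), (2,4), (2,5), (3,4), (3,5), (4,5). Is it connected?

Step 1: Build adjacency list from edges:
  1: 2, 3, 4, 5
  2: 1, 3, 4, 5
  3: 1, 2, 4, 5
  4: 1, 2, 3, 5
  5: 1, 2, 3, 4

Step 2: Run BFS/DFS from vertex 1:
  Visited: {1, 2, 3, 4, 5}
  Reached 5 of 5 vertices

Step 3: All 5 vertices reached from vertex 1, so the graph is connected.
Answer: Yes, the graph is connected.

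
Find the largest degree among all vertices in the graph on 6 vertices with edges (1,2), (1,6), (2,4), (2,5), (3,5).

Step 1: Count edges incident to each vertex:
  deg(1) = 2 (neighbors: 2, 6)
  deg(2) = 3 (neighbors: 1, 4, 5)
  deg(3) = 1 (neighbors: 5)
  deg(4) = 1 (neighbors: 2)
  deg(5) = 2 (neighbors: 2, 3)
  deg(6) = 1 (neighbors: 1)

Step 2: Find maximum:
  max(2, 3, 1, 1, 2, 1) = 3 (vertex 2)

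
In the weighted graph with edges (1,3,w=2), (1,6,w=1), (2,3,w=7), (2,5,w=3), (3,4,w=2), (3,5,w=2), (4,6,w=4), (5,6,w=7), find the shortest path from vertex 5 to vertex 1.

Step 1: Build adjacency list with weights:
  1: 3(w=2), 6(w=1)
  2: 3(w=7), 5(w=3)
  3: 1(w=2), 2(w=7), 4(w=2), 5(w=2)
  4: 3(w=2), 6(w=4)
  5: 2(w=3), 3(w=2), 6(w=7)
  6: 1(w=1), 4(w=4), 5(w=7)

Step 2: Apply Dijkstra's algorithm from vertex 5:
  Visit vertex 5 (distance=0)
    Update dist[2] = 3
    Update dist[3] = 2
    Update dist[6] = 7
  Visit vertex 3 (distance=2)
    Update dist[1] = 4
    Update dist[4] = 4
  Visit vertex 2 (distance=3)
  Visit vertex 1 (distance=4)
    Update dist[6] = 5

Step 3: Shortest path: 5 -> 3 -> 1
Total weight: 2 + 2 = 4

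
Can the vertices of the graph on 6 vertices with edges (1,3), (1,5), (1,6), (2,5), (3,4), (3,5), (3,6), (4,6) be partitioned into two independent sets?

Step 1: Attempt 2-coloring using BFS:
  Start at vertex 1, assign color 0
  Color vertex 3 with color 1 (neighbor of 1)
  Color vertex 5 with color 1 (neighbor of 1)
  Color vertex 6 with color 1 (neighbor of 1)
  Color vertex 4 with color 0 (neighbor of 3)

Step 2: Conflict found! Vertices 3 and 5 are adjacent but have the same color.
This means the graph contains an odd cycle.

The graph is NOT bipartite.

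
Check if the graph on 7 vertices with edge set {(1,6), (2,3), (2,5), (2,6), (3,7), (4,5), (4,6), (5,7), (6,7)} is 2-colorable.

Step 1: Attempt 2-coloring using BFS:
  Start at vertex 1, assign color 0
  Color vertex 6 with color 1 (neighbor of 1)
  Color vertex 2 with color 0 (neighbor of 6)
  Color vertex 4 with color 0 (neighbor of 6)
  Color vertex 7 with color 0 (neighbor of 6)
  Color vertex 3 with color 1 (neighbor of 2)
  Color vertex 5 with color 1 (neighbor of 2)

Step 2: 2-coloring succeeded. No conflicts found.
  Set A (color 0): {1, 2, 4, 7}
  Set B (color 1): {3, 5, 6}

The graph is bipartite with partition {1, 2, 4, 7}, {3, 5, 6}.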